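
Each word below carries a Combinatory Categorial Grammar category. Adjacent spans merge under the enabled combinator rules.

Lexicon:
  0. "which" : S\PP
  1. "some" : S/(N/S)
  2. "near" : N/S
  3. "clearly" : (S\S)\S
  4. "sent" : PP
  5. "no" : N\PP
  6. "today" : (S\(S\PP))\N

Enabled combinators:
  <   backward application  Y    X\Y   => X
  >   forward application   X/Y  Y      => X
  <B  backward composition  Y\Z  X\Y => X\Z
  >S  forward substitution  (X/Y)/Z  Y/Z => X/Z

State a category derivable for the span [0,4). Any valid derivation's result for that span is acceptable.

[0,7] S   <
  [0,4] S\PP   <B
    [0,1] "which" : S\PP
    [1,4] S\S   <
      [1,3] S   >
        [1,2] "some" : S/(N/S)
        [2,3] "near" : N/S
      [3,4] "clearly" : (S\S)\S
  [4,7] S\(S\PP)   <
    [4,6] N   <
      [4,5] "sent" : PP
      [5,6] "no" : N\PP
    [6,7] "today" : (S\(S\PP))\N

S\PP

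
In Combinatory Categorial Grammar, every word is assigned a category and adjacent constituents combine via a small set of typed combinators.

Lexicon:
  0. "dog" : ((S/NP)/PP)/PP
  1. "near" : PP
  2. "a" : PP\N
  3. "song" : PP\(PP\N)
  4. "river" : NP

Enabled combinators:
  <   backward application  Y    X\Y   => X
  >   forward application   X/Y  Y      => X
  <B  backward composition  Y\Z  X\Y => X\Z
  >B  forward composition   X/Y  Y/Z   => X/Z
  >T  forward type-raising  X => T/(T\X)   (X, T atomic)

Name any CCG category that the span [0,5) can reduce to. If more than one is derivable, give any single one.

[0,5] S   >
  [0,4] S/NP   >
    [0,2] (S/NP)/PP   >
      [0,1] "dog" : ((S/NP)/PP)/PP
      [1,2] "near" : PP
    [2,4] PP   <
      [2,3] "a" : PP\N
      [3,4] "song" : PP\(PP\N)
  [4,5] "river" : NP

S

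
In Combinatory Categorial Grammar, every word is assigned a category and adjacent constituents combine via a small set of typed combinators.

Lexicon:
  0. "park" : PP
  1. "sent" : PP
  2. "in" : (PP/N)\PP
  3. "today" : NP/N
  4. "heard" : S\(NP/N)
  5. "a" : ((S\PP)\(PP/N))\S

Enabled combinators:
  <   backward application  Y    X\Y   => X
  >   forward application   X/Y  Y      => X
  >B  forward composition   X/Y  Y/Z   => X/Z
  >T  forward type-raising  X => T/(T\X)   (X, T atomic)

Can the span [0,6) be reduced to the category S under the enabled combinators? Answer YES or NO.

YES

[0,6] S   >
  [0,1] S/(S\PP)   >T
    [0,1] "park" : PP
  [1,6] S\PP   <
    [1,3] PP/N   <
      [1,2] "sent" : PP
      [2,3] "in" : (PP/N)\PP
    [3,6] (S\PP)\(PP/N)   <
      [3,5] S   <
        [3,4] "today" : NP/N
        [4,5] "heard" : S\(NP/N)
      [5,6] "a" : ((S\PP)\(PP/N))\S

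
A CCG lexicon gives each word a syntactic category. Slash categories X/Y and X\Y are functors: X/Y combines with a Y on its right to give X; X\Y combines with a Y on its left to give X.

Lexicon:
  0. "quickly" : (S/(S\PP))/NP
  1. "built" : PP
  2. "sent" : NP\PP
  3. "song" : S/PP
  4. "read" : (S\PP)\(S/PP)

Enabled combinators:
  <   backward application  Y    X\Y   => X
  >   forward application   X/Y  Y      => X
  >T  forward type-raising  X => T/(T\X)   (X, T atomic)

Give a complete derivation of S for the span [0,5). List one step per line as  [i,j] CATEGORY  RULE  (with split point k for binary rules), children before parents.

[0,1] (S/(S\PP))/NP  lex  "quickly"
[1,2] PP  lex  "built"
[1,2] NP/(NP\PP)  >T
[2,3] NP\PP  lex  "sent"
[1,3] NP  >  k=2
[0,3] S/(S\PP)  >  k=1
[3,4] S/PP  lex  "song"
[4,5] (S\PP)\(S/PP)  lex  "read"
[3,5] S\PP  <  k=4
[0,5] S  >  k=3

[0,5] S   >
  [0,3] S/(S\PP)   >
    [0,1] "quickly" : (S/(S\PP))/NP
    [1,3] NP   >
      [1,2] NP/(NP\PP)   >T
        [1,2] "built" : PP
      [2,3] "sent" : NP\PP
  [3,5] S\PP   <
    [3,4] "song" : S/PP
    [4,5] "read" : (S\PP)\(S/PP)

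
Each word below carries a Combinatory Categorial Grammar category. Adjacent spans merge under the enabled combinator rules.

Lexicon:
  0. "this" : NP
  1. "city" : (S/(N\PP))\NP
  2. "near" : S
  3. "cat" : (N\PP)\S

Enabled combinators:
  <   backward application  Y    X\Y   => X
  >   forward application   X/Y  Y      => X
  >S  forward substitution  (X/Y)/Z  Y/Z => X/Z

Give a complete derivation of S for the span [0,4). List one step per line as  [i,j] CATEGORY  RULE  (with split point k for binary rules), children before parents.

[0,4] S   >
  [0,2] S/(N\PP)   <
    [0,1] "this" : NP
    [1,2] "city" : (S/(N\PP))\NP
  [2,4] N\PP   <
    [2,3] "near" : S
    [3,4] "cat" : (N\PP)\S

[0,1] NP  lex  "this"
[1,2] (S/(N\PP))\NP  lex  "city"
[0,2] S/(N\PP)  <  k=1
[2,3] S  lex  "near"
[3,4] (N\PP)\S  lex  "cat"
[2,4] N\PP  <  k=3
[0,4] S  >  k=2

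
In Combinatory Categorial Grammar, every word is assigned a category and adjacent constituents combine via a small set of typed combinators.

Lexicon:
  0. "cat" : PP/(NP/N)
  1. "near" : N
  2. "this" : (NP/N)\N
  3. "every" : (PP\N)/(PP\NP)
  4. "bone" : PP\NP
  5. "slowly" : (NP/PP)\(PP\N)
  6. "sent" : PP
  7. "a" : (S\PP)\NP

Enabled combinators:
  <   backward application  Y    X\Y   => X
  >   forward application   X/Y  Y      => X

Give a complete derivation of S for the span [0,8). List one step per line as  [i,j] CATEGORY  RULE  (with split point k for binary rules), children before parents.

[0,1] PP/(NP/N)  lex  "cat"
[1,2] N  lex  "near"
[2,3] (NP/N)\N  lex  "this"
[1,3] NP/N  <  k=2
[0,3] PP  >  k=1
[3,4] (PP\N)/(PP\NP)  lex  "every"
[4,5] PP\NP  lex  "bone"
[3,5] PP\N  >  k=4
[5,6] (NP/PP)\(PP\N)  lex  "slowly"
[3,6] NP/PP  <  k=5
[6,7] PP  lex  "sent"
[3,7] NP  >  k=6
[7,8] (S\PP)\NP  lex  "a"
[3,8] S\PP  <  k=7
[0,8] S  <  k=3

[0,8] S   <
  [0,3] PP   >
    [0,1] "cat" : PP/(NP/N)
    [1,3] NP/N   <
      [1,2] "near" : N
      [2,3] "this" : (NP/N)\N
  [3,8] S\PP   <
    [3,7] NP   >
      [3,6] NP/PP   <
        [3,5] PP\N   >
          [3,4] "every" : (PP\N)/(PP\NP)
          [4,5] "bone" : PP\NP
        [5,6] "slowly" : (NP/PP)\(PP\N)
      [6,7] "sent" : PP
    [7,8] "a" : (S\PP)\NP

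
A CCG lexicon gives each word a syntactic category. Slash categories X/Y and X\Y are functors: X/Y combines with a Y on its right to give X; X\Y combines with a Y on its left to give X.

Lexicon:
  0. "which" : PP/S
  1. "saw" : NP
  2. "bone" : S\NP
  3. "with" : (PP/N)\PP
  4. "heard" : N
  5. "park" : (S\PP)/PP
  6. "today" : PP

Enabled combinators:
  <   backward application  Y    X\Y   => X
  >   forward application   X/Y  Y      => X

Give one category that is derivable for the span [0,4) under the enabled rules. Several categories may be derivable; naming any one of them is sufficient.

PP/N

[0,7] S   <
  [0,5] PP   >
    [0,4] PP/N   <
      [0,3] PP   >
        [0,1] "which" : PP/S
        [1,3] S   <
          [1,2] "saw" : NP
          [2,3] "bone" : S\NP
      [3,4] "with" : (PP/N)\PP
    [4,5] "heard" : N
  [5,7] S\PP   >
    [5,6] "park" : (S\PP)/PP
    [6,7] "today" : PP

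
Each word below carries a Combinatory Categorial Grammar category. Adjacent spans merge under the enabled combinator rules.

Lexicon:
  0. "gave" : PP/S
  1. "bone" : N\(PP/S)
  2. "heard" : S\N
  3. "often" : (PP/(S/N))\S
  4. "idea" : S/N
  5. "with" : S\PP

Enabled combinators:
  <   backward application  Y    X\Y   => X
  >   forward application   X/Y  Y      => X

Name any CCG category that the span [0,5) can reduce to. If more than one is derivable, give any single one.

[0,6] S   <
  [0,5] PP   >
    [0,4] PP/(S/N)   <
      [0,3] S   <
        [0,2] N   <
          [0,1] "gave" : PP/S
          [1,2] "bone" : N\(PP/S)
        [2,3] "heard" : S\N
      [3,4] "often" : (PP/(S/N))\S
    [4,5] "idea" : S/N
  [5,6] "with" : S\PP

PP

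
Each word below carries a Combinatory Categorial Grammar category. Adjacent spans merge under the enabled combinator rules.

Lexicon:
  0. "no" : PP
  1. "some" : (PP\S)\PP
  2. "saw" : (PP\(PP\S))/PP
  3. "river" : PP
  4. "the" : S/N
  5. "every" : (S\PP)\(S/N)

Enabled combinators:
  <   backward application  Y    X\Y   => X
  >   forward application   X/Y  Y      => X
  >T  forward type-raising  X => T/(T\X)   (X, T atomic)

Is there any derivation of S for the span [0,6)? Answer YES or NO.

[0,6] S   <
  [0,4] PP   <
    [0,2] PP\S   <
      [0,1] "no" : PP
      [1,2] "some" : (PP\S)\PP
    [2,4] PP\(PP\S)   >
      [2,3] "saw" : (PP\(PP\S))/PP
      [3,4] "river" : PP
  [4,6] S\PP   <
    [4,5] "the" : S/N
    [5,6] "every" : (S\PP)\(S/N)

YES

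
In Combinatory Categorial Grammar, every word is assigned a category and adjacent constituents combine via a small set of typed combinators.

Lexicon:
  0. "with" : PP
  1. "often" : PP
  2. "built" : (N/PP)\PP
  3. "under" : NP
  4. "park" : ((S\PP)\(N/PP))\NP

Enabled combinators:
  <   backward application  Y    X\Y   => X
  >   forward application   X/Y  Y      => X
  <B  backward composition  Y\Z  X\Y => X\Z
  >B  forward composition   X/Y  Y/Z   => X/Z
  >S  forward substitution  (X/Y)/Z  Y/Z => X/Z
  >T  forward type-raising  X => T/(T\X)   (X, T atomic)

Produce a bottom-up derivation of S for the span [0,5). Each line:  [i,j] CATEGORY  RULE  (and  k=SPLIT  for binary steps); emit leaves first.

[0,1] PP  lex  "with"
[0,1] S/(S\PP)  >T
[1,2] PP  lex  "often"
[2,3] (N/PP)\PP  lex  "built"
[1,3] N/PP  <  k=2
[3,4] NP  lex  "under"
[4,5] ((S\PP)\(N/PP))\NP  lex  "park"
[3,5] (S\PP)\(N/PP)  <  k=4
[1,5] S\PP  <  k=3
[0,5] S  >  k=1

[0,5] S   >
  [0,1] S/(S\PP)   >T
    [0,1] "with" : PP
  [1,5] S\PP   <
    [1,3] N/PP   <
      [1,2] "often" : PP
      [2,3] "built" : (N/PP)\PP
    [3,5] (S\PP)\(N/PP)   <
      [3,4] "under" : NP
      [4,5] "park" : ((S\PP)\(N/PP))\NP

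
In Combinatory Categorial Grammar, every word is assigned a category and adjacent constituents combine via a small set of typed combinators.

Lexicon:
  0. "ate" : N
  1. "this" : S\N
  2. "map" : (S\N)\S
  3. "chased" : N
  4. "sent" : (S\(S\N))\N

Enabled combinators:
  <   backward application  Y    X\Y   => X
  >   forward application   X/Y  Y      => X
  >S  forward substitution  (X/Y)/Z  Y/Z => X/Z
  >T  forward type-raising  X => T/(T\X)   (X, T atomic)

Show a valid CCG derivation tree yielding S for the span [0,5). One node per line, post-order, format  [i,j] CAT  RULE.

[0,5] S   <
  [0,3] S\N   <
    [0,2] S   >
      [0,1] S/(S\N)   >T
        [0,1] "ate" : N
      [1,2] "this" : S\N
    [2,3] "map" : (S\N)\S
  [3,5] S\(S\N)   <
    [3,4] "chased" : N
    [4,5] "sent" : (S\(S\N))\N

[0,1] N  lex  "ate"
[0,1] S/(S\N)  >T
[1,2] S\N  lex  "this"
[0,2] S  >  k=1
[2,3] (S\N)\S  lex  "map"
[0,3] S\N  <  k=2
[3,4] N  lex  "chased"
[4,5] (S\(S\N))\N  lex  "sent"
[3,5] S\(S\N)  <  k=4
[0,5] S  <  k=3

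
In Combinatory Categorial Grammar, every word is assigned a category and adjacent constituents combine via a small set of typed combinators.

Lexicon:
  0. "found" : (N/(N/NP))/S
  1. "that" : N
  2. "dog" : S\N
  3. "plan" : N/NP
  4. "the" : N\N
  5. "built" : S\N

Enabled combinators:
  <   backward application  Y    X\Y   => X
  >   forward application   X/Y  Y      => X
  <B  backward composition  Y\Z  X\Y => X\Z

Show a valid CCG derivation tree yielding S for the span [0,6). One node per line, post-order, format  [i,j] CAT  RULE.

[0,6] S   <
  [0,4] N   >
    [0,3] N/(N/NP)   >
      [0,1] "found" : (N/(N/NP))/S
      [1,3] S   <
        [1,2] "that" : N
        [2,3] "dog" : S\N
    [3,4] "plan" : N/NP
  [4,6] S\N   <B
    [4,5] "the" : N\N
    [5,6] "built" : S\N

[0,1] (N/(N/NP))/S  lex  "found"
[1,2] N  lex  "that"
[2,3] S\N  lex  "dog"
[1,3] S  <  k=2
[0,3] N/(N/NP)  >  k=1
[3,4] N/NP  lex  "plan"
[0,4] N  >  k=3
[4,5] N\N  lex  "the"
[5,6] S\N  lex  "built"
[4,6] S\N  <B  k=5
[0,6] S  <  k=4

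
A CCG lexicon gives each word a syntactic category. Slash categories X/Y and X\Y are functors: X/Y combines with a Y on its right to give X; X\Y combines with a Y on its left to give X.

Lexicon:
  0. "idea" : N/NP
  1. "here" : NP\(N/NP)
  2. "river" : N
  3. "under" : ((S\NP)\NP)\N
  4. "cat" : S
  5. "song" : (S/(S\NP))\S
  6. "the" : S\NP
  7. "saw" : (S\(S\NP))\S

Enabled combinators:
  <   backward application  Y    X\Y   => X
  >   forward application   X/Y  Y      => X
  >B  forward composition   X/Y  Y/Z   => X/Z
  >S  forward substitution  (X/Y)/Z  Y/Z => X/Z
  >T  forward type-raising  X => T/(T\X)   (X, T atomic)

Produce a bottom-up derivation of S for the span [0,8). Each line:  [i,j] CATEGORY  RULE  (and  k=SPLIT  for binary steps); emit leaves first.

[0,1] N/NP  lex  "idea"
[1,2] NP\(N/NP)  lex  "here"
[0,2] NP  <  k=1
[2,3] N  lex  "river"
[3,4] ((S\NP)\NP)\N  lex  "under"
[2,4] (S\NP)\NP  <  k=3
[0,4] S\NP  <  k=2
[4,5] S  lex  "cat"
[5,6] (S/(S\NP))\S  lex  "song"
[4,6] S/(S\NP)  <  k=5
[6,7] S\NP  lex  "the"
[4,7] S  >  k=6
[7,8] (S\(S\NP))\S  lex  "saw"
[4,8] S\(S\NP)  <  k=7
[0,8] S  <  k=4

[0,8] S   <
  [0,4] S\NP   <
    [0,2] NP   <
      [0,1] "idea" : N/NP
      [1,2] "here" : NP\(N/NP)
    [2,4] (S\NP)\NP   <
      [2,3] "river" : N
      [3,4] "under" : ((S\NP)\NP)\N
  [4,8] S\(S\NP)   <
    [4,7] S   >
      [4,6] S/(S\NP)   <
        [4,5] "cat" : S
        [5,6] "song" : (S/(S\NP))\S
      [6,7] "the" : S\NP
    [7,8] "saw" : (S\(S\NP))\S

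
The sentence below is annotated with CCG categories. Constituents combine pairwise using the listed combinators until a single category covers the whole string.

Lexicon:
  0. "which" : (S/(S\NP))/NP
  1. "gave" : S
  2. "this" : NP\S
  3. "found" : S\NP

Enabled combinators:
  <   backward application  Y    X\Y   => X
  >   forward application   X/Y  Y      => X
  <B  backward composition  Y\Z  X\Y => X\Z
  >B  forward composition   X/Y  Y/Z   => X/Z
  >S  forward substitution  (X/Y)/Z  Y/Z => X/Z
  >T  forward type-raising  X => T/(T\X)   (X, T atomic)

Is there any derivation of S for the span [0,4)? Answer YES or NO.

[0,4] S   >
  [0,3] S/(S\NP)   >
    [0,1] "which" : (S/(S\NP))/NP
    [1,3] NP   <
      [1,2] "gave" : S
      [2,3] "this" : NP\S
  [3,4] "found" : S\NP

YES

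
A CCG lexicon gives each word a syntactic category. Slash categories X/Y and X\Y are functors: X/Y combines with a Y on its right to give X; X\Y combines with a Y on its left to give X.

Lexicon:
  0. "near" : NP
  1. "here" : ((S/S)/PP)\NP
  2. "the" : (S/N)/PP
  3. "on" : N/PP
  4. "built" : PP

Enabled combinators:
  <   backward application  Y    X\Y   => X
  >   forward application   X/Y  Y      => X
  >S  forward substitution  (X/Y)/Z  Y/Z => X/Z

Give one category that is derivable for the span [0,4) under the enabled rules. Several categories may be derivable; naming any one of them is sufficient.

S/PP

[0,5] S   >
  [0,4] S/PP   >S
    [0,2] (S/S)/PP   <
      [0,1] "near" : NP
      [1,2] "here" : ((S/S)/PP)\NP
    [2,4] S/PP   >S
      [2,3] "the" : (S/N)/PP
      [3,4] "on" : N/PP
  [4,5] "built" : PP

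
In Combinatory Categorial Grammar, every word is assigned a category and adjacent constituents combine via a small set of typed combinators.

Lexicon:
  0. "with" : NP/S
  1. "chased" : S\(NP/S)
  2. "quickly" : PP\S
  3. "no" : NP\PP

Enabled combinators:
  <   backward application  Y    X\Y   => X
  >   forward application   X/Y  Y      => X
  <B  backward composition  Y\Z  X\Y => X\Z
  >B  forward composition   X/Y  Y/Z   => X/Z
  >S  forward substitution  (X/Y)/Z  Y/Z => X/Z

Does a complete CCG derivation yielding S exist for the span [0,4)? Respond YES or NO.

NO

NP/S S\(NP/S) PP\S NP\PP
CKY chart[0,4] = {NP}; S ∉ chart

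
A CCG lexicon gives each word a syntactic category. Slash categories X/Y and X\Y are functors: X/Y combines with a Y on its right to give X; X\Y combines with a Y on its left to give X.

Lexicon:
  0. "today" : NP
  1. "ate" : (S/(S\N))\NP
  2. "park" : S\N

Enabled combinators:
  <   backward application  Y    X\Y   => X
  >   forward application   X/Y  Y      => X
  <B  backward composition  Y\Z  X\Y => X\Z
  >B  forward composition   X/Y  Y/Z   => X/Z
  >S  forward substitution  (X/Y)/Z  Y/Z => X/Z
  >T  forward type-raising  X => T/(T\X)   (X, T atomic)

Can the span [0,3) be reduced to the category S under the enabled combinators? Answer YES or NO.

YES

[0,3] S   >
  [0,2] S/(S\N)   <
    [0,1] "today" : NP
    [1,2] "ate" : (S/(S\N))\NP
  [2,3] "park" : S\N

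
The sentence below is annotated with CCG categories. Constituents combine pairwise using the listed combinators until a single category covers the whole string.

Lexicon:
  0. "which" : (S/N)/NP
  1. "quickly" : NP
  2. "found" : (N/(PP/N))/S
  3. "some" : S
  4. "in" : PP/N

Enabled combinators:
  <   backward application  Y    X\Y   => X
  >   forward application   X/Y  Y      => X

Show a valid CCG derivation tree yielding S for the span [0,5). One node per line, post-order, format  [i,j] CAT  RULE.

[0,5] S   >
  [0,2] S/N   >
    [0,1] "which" : (S/N)/NP
    [1,2] "quickly" : NP
  [2,5] N   >
    [2,4] N/(PP/N)   >
      [2,3] "found" : (N/(PP/N))/S
      [3,4] "some" : S
    [4,5] "in" : PP/N

[0,1] (S/N)/NP  lex  "which"
[1,2] NP  lex  "quickly"
[0,2] S/N  >  k=1
[2,3] (N/(PP/N))/S  lex  "found"
[3,4] S  lex  "some"
[2,4] N/(PP/N)  >  k=3
[4,5] PP/N  lex  "in"
[2,5] N  >  k=4
[0,5] S  >  k=2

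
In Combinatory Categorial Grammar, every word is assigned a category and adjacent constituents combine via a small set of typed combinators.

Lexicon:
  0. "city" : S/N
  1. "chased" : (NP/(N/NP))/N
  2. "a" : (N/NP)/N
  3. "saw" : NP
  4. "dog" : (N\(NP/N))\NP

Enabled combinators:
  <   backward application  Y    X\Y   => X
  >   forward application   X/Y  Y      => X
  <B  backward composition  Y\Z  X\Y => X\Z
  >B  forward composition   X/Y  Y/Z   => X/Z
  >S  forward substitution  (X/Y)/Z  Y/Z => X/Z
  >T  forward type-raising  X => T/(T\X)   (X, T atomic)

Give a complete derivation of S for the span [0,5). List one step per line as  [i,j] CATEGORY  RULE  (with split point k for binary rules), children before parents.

[0,5] S   >
  [0,1] "city" : S/N
  [1,5] N   <
    [1,3] NP/N   >S
      [1,2] "chased" : (NP/(N/NP))/N
      [2,3] "a" : (N/NP)/N
    [3,5] N\(NP/N)   <
      [3,4] "saw" : NP
      [4,5] "dog" : (N\(NP/N))\NP

[0,1] S/N  lex  "city"
[1,2] (NP/(N/NP))/N  lex  "chased"
[2,3] (N/NP)/N  lex  "a"
[1,3] NP/N  >S  k=2
[3,4] NP  lex  "saw"
[4,5] (N\(NP/N))\NP  lex  "dog"
[3,5] N\(NP/N)  <  k=4
[1,5] N  <  k=3
[0,5] S  >  k=1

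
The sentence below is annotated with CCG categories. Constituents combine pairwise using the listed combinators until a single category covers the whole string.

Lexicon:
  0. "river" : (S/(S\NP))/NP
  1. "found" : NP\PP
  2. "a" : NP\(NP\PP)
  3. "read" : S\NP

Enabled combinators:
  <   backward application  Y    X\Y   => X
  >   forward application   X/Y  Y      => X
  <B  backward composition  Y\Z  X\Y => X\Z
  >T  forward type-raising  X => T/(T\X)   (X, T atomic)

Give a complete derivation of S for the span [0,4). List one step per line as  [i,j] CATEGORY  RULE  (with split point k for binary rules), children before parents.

[0,1] (S/(S\NP))/NP  lex  "river"
[1,2] NP\PP  lex  "found"
[2,3] NP\(NP\PP)  lex  "a"
[1,3] NP  <  k=2
[0,3] S/(S\NP)  >  k=1
[3,4] S\NP  lex  "read"
[0,4] S  >  k=3

[0,4] S   >
  [0,3] S/(S\NP)   >
    [0,1] "river" : (S/(S\NP))/NP
    [1,3] NP   <
      [1,2] "found" : NP\PP
      [2,3] "a" : NP\(NP\PP)
  [3,4] "read" : S\NP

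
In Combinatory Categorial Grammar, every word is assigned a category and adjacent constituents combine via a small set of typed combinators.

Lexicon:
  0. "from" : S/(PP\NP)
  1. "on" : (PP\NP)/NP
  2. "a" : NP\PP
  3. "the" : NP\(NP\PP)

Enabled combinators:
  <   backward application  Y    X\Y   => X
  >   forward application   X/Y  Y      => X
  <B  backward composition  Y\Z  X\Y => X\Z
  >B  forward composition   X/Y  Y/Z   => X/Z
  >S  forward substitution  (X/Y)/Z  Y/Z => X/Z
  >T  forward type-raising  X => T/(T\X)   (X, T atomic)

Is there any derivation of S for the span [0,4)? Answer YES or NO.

[0,4] S   >
  [0,1] "from" : S/(PP\NP)
  [1,4] PP\NP   >
    [1,2] "on" : (PP\NP)/NP
    [2,4] NP   <
      [2,3] "a" : NP\PP
      [3,4] "the" : NP\(NP\PP)

YES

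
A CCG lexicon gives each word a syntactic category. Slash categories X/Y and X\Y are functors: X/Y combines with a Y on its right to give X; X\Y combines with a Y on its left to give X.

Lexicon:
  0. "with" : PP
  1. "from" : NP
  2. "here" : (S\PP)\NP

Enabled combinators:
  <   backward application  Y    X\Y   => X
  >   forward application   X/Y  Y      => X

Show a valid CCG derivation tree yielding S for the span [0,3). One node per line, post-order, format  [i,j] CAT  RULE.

[0,3] S   <
  [0,1] "with" : PP
  [1,3] S\PP   <
    [1,2] "from" : NP
    [2,3] "here" : (S\PP)\NP

[0,1] PP  lex  "with"
[1,2] NP  lex  "from"
[2,3] (S\PP)\NP  lex  "here"
[1,3] S\PP  <  k=2
[0,3] S  <  k=1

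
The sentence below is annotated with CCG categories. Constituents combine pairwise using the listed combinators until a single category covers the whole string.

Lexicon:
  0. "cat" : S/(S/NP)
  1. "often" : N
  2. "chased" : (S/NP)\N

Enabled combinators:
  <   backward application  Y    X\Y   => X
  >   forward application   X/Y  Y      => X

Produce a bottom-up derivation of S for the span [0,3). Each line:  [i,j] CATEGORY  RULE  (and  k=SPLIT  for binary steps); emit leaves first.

[0,3] S   >
  [0,1] "cat" : S/(S/NP)
  [1,3] S/NP   <
    [1,2] "often" : N
    [2,3] "chased" : (S/NP)\N

[0,1] S/(S/NP)  lex  "cat"
[1,2] N  lex  "often"
[2,3] (S/NP)\N  lex  "chased"
[1,3] S/NP  <  k=2
[0,3] S  >  k=1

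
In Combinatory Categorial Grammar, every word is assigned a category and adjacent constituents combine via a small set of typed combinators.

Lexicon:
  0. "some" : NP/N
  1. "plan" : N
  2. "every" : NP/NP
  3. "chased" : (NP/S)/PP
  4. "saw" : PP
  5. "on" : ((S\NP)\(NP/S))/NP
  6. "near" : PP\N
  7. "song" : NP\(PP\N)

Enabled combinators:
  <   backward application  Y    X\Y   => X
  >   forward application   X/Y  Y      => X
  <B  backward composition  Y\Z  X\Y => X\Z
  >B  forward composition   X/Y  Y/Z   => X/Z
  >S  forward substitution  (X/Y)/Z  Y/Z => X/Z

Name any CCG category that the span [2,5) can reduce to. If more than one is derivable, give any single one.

[0,8] S   <
  [0,2] NP   >
    [0,1] "some" : NP/N
    [1,2] "plan" : N
  [2,8] S\NP   <
    [2,5] NP/S   >B
      [2,3] "every" : NP/NP
      [3,5] NP/S   >
        [3,4] "chased" : (NP/S)/PP
        [4,5] "saw" : PP
    [5,8] (S\NP)\(NP/S)   >
      [5,6] "on" : ((S\NP)\(NP/S))/NP
      [6,8] NP   <
        [6,7] "near" : PP\N
        [7,8] "song" : NP\(PP\N)

NP/S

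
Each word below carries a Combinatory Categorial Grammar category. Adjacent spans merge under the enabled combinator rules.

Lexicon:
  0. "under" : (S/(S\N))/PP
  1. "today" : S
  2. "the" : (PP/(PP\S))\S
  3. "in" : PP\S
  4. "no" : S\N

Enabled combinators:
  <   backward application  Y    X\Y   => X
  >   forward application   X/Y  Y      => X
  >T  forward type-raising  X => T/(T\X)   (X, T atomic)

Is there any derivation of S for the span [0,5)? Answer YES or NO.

[0,5] S   >
  [0,4] S/(S\N)   >
    [0,1] "under" : (S/(S\N))/PP
    [1,4] PP   >
      [1,3] PP/(PP\S)   <
        [1,2] "today" : S
        [2,3] "the" : (PP/(PP\S))\S
      [3,4] "in" : PP\S
  [4,5] "no" : S\N

YES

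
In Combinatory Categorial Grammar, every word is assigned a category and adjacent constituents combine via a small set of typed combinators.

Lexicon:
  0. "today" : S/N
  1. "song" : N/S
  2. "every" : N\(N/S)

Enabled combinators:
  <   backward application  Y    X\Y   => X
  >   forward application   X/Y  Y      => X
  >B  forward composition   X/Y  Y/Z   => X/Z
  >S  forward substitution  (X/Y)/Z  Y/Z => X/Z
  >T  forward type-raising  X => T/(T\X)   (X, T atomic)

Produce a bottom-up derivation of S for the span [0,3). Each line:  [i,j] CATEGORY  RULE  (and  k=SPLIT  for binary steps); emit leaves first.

[0,3] S   >
  [0,1] "today" : S/N
  [1,3] N   <
    [1,2] "song" : N/S
    [2,3] "every" : N\(N/S)

[0,1] S/N  lex  "today"
[1,2] N/S  lex  "song"
[2,3] N\(N/S)  lex  "every"
[1,3] N  <  k=2
[0,3] S  >  k=1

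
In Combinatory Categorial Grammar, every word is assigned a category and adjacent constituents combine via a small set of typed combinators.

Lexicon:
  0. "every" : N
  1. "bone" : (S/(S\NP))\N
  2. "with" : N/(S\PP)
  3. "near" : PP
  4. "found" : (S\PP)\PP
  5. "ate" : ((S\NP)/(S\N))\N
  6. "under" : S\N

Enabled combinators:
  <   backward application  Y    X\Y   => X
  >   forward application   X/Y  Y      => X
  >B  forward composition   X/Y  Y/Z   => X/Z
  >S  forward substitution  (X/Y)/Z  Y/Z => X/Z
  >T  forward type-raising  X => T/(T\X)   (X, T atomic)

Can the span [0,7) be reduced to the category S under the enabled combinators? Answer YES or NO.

[0,7] S   >
  [0,2] S/(S\NP)   <
    [0,1] "every" : N
    [1,2] "bone" : (S/(S\NP))\N
  [2,7] S\NP   >
    [2,6] (S\NP)/(S\N)   <
      [2,5] N   >
        [2,3] "with" : N/(S\PP)
        [3,5] S\PP   <
          [3,4] "near" : PP
          [4,5] "found" : (S\PP)\PP
      [5,6] "ate" : ((S\NP)/(S\N))\N
    [6,7] "under" : S\N

YES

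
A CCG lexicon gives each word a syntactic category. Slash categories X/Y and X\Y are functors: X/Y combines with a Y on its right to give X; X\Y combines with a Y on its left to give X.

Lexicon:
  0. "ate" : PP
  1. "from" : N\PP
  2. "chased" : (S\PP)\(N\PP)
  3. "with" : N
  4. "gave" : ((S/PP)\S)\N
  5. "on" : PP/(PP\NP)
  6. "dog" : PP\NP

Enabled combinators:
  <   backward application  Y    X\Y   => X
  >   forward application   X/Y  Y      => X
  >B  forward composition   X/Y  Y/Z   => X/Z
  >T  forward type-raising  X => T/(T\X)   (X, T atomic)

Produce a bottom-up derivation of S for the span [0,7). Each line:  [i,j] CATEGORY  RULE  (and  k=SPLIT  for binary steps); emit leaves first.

[0,7] S   >
  [0,5] S/PP   <
    [0,3] S   >
      [0,1] S/(S\PP)   >T
        [0,1] "ate" : PP
      [1,3] S\PP   <
        [1,2] "from" : N\PP
        [2,3] "chased" : (S\PP)\(N\PP)
    [3,5] (S/PP)\S   <
      [3,4] "with" : N
      [4,5] "gave" : ((S/PP)\S)\N
  [5,7] PP   >
    [5,6] "on" : PP/(PP\NP)
    [6,7] "dog" : PP\NP

[0,1] PP  lex  "ate"
[0,1] S/(S\PP)  >T
[1,2] N\PP  lex  "from"
[2,3] (S\PP)\(N\PP)  lex  "chased"
[1,3] S\PP  <  k=2
[0,3] S  >  k=1
[3,4] N  lex  "with"
[4,5] ((S/PP)\S)\N  lex  "gave"
[3,5] (S/PP)\S  <  k=4
[0,5] S/PP  <  k=3
[5,6] PP/(PP\NP)  lex  "on"
[6,7] PP\NP  lex  "dog"
[5,7] PP  >  k=6
[0,7] S  >  k=5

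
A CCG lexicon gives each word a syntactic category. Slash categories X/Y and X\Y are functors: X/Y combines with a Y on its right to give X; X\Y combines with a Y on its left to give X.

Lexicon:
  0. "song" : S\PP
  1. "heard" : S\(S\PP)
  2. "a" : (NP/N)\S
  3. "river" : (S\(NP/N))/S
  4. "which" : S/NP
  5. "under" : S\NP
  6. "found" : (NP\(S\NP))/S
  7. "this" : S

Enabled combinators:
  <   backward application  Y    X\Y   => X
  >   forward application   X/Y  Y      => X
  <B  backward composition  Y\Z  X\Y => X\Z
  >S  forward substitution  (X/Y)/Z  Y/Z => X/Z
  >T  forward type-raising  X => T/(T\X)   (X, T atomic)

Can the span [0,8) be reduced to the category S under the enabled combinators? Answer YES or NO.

YES

[0,8] S   <
  [0,3] NP/N   <
    [0,2] S   <
      [0,1] "song" : S\PP
      [1,2] "heard" : S\(S\PP)
    [2,3] "a" : (NP/N)\S
  [3,8] S\(NP/N)   >
    [3,4] "river" : (S\(NP/N))/S
    [4,8] S   >
      [4,5] "which" : S/NP
      [5,8] NP   <
        [5,6] "under" : S\NP
        [6,8] NP\(S\NP)   >
          [6,7] "found" : (NP\(S\NP))/S
          [7,8] "this" : S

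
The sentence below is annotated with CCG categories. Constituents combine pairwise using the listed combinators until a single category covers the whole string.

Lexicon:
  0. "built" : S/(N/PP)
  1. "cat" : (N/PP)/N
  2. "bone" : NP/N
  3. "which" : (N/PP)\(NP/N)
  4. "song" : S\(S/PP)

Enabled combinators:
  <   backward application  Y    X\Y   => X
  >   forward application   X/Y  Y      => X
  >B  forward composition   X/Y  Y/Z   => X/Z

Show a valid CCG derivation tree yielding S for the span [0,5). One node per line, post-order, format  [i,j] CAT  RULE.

[0,1] S/(N/PP)  lex  "built"
[1,2] (N/PP)/N  lex  "cat"
[0,2] S/N  >B  k=1
[2,3] NP/N  lex  "bone"
[3,4] (N/PP)\(NP/N)  lex  "which"
[2,4] N/PP  <  k=3
[0,4] S/PP  >B  k=2
[4,5] S\(S/PP)  lex  "song"
[0,5] S  <  k=4

[0,5] S   <
  [0,4] S/PP   >B
    [0,2] S/N   >B
      [0,1] "built" : S/(N/PP)
      [1,2] "cat" : (N/PP)/N
    [2,4] N/PP   <
      [2,3] "bone" : NP/N
      [3,4] "which" : (N/PP)\(NP/N)
  [4,5] "song" : S\(S/PP)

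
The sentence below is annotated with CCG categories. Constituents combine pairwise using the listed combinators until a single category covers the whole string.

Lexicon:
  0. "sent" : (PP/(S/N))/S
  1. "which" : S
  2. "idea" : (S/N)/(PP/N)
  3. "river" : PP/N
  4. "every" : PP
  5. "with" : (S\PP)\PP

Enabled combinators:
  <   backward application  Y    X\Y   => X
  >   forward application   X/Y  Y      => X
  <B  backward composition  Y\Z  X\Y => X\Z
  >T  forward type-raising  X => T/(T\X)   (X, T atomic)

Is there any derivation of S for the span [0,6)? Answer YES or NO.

[0,6] S   <
  [0,4] PP   >
    [0,2] PP/(S/N)   >
      [0,1] "sent" : (PP/(S/N))/S
      [1,2] "which" : S
    [2,4] S/N   >
      [2,3] "idea" : (S/N)/(PP/N)
      [3,4] "river" : PP/N
  [4,6] S\PP   <
    [4,5] "every" : PP
    [5,6] "with" : (S\PP)\PP

YES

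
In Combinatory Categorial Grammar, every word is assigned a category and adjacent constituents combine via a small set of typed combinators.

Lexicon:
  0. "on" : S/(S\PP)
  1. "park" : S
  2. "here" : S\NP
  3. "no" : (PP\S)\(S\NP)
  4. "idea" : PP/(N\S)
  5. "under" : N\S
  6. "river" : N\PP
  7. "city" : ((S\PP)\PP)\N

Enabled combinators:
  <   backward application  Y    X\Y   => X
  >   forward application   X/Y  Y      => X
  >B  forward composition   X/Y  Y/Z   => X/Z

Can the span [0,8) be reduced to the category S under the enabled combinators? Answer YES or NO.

YES

[0,8] S   >
  [0,1] "on" : S/(S\PP)
  [1,8] S\PP   <
    [1,4] PP   <
      [1,2] "park" : S
      [2,4] PP\S   <
        [2,3] "here" : S\NP
        [3,4] "no" : (PP\S)\(S\NP)
    [4,8] (S\PP)\PP   <
      [4,7] N   <
        [4,6] PP   >
          [4,5] "idea" : PP/(N\S)
          [5,6] "under" : N\S
        [6,7] "river" : N\PP
      [7,8] "city" : ((S\PP)\PP)\N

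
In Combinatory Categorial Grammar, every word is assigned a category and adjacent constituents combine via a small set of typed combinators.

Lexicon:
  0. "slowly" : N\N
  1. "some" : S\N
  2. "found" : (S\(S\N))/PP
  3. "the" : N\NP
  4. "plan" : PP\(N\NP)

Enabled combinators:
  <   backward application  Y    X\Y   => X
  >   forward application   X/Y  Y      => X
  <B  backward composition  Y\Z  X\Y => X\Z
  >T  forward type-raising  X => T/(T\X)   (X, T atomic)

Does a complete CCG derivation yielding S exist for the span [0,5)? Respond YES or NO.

[0,5] S   <
  [0,2] S\N   <B
    [0,1] "slowly" : N\N
    [1,2] "some" : S\N
  [2,5] S\(S\N)   >
    [2,3] "found" : (S\(S\N))/PP
    [3,5] PP   <
      [3,4] "the" : N\NP
      [4,5] "plan" : PP\(N\NP)

YES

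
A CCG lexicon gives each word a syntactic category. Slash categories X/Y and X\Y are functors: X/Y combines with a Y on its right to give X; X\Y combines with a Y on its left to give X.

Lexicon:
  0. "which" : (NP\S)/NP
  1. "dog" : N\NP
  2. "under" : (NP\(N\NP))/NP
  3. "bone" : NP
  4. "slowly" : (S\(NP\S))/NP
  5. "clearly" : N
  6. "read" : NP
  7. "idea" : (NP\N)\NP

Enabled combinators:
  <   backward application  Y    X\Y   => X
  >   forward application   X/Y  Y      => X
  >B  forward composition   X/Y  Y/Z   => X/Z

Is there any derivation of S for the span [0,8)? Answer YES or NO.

YES

[0,8] S   <
  [0,4] NP\S   >
    [0,1] "which" : (NP\S)/NP
    [1,4] NP   <
      [1,2] "dog" : N\NP
      [2,4] NP\(N\NP)   >
        [2,3] "under" : (NP\(N\NP))/NP
        [3,4] "bone" : NP
  [4,8] S\(NP\S)   >
    [4,5] "slowly" : (S\(NP\S))/NP
    [5,8] NP   <
      [5,6] "clearly" : N
      [6,8] NP\N   <
        [6,7] "read" : NP
        [7,8] "idea" : (NP\N)\NP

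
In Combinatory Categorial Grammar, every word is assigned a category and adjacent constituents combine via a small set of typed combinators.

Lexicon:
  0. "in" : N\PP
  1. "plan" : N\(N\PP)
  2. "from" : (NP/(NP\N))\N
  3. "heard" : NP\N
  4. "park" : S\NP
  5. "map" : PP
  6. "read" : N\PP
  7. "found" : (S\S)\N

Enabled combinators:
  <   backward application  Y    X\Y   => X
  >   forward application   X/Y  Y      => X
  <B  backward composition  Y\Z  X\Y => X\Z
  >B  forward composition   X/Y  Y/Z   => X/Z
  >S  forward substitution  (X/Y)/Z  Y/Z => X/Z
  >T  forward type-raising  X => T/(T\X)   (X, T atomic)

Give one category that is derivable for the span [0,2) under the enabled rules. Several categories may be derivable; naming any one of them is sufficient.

N

[0,8] S   <
  [0,4] NP   >
    [0,3] NP/(NP\N)   <
      [0,2] N   <
        [0,1] "in" : N\PP
        [1,2] "plan" : N\(N\PP)
      [2,3] "from" : (NP/(NP\N))\N
    [3,4] "heard" : NP\N
  [4,8] S\NP   <B
    [4,5] "park" : S\NP
    [5,8] S\S   <
      [5,7] N   <
        [5,6] "map" : PP
        [6,7] "read" : N\PP
      [7,8] "found" : (S\S)\N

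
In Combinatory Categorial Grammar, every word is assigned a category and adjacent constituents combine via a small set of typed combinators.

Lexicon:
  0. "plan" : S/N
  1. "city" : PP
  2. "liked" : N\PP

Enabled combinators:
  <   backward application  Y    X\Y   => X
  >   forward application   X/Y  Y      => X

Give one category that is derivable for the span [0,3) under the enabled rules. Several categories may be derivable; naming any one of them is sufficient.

[0,3] S   >
  [0,1] "plan" : S/N
  [1,3] N   <
    [1,2] "city" : PP
    [2,3] "liked" : N\PP

S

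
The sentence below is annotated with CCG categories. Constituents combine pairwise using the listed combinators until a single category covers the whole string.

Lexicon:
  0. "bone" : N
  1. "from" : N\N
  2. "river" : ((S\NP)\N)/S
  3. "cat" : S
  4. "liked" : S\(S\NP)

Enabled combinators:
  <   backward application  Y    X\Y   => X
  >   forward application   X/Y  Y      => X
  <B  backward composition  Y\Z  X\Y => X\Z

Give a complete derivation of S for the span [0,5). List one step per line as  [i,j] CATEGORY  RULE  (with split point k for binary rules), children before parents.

[0,5] S   <
  [0,1] "bone" : N
  [1,5] S\N   <B
    [1,2] "from" : N\N
    [2,5] S\N   <B
      [2,4] (S\NP)\N   >
        [2,3] "river" : ((S\NP)\N)/S
        [3,4] "cat" : S
      [4,5] "liked" : S\(S\NP)

[0,1] N  lex  "bone"
[1,2] N\N  lex  "from"
[2,3] ((S\NP)\N)/S  lex  "river"
[3,4] S  lex  "cat"
[2,4] (S\NP)\N  >  k=3
[4,5] S\(S\NP)  lex  "liked"
[2,5] S\N  <B  k=4
[1,5] S\N  <B  k=2
[0,5] S  <  k=1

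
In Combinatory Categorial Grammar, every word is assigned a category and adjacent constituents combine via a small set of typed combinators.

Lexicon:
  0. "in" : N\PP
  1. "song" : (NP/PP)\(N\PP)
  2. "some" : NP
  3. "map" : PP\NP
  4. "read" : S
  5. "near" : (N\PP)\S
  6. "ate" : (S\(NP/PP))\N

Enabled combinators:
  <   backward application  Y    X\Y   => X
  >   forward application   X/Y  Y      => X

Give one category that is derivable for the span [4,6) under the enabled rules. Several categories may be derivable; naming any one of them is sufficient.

[0,7] S   <
  [0,2] NP/PP   <
    [0,1] "in" : N\PP
    [1,2] "song" : (NP/PP)\(N\PP)
  [2,7] S\(NP/PP)   <
    [2,6] N   <
      [2,4] PP   <
        [2,3] "some" : NP
        [3,4] "map" : PP\NP
      [4,6] N\PP   <
        [4,5] "read" : S
        [5,6] "near" : (N\PP)\S
    [6,7] "ate" : (S\(NP/PP))\N

N\PP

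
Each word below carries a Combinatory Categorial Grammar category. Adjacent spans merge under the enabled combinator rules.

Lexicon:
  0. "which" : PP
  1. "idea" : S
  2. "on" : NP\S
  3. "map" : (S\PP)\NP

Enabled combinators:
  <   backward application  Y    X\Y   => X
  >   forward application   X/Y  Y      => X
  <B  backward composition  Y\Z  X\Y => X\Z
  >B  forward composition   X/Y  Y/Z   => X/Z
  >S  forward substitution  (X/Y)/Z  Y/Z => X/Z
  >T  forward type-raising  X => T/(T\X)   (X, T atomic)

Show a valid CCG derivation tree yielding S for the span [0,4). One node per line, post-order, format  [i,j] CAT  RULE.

[0,4] S   <
  [0,1] "which" : PP
  [1,4] S\PP   <
    [1,3] NP   >
      [1,2] NP/(NP\S)   >T
        [1,2] "idea" : S
      [2,3] "on" : NP\S
    [3,4] "map" : (S\PP)\NP

[0,1] PP  lex  "which"
[1,2] S  lex  "idea"
[1,2] NP/(NP\S)  >T
[2,3] NP\S  lex  "on"
[1,3] NP  >  k=2
[3,4] (S\PP)\NP  lex  "map"
[1,4] S\PP  <  k=3
[0,4] S  <  k=1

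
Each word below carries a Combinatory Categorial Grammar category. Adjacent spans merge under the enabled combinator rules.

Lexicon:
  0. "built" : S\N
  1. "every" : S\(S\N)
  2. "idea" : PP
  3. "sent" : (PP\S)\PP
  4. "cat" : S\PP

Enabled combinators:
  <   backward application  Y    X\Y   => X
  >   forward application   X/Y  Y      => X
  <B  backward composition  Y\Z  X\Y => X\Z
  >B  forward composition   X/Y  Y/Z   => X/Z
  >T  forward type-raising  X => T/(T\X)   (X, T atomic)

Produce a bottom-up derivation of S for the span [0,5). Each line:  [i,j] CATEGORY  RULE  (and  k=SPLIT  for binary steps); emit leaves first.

[0,5] S   <
  [0,4] PP   <
    [0,2] S   <
      [0,1] "built" : S\N
      [1,2] "every" : S\(S\N)
    [2,4] PP\S   <
      [2,3] "idea" : PP
      [3,4] "sent" : (PP\S)\PP
  [4,5] "cat" : S\PP

[0,1] S\N  lex  "built"
[1,2] S\(S\N)  lex  "every"
[0,2] S  <  k=1
[2,3] PP  lex  "idea"
[3,4] (PP\S)\PP  lex  "sent"
[2,4] PP\S  <  k=3
[0,4] PP  <  k=2
[4,5] S\PP  lex  "cat"
[0,5] S  <  k=4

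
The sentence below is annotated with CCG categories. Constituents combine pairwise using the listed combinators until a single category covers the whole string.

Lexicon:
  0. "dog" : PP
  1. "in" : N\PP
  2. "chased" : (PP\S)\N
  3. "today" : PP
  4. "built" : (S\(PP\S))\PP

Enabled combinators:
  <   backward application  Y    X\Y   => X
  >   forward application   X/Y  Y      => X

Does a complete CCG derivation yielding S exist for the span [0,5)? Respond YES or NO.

YES

[0,5] S   <
  [0,3] PP\S   <
    [0,2] N   <
      [0,1] "dog" : PP
      [1,2] "in" : N\PP
    [2,3] "chased" : (PP\S)\N
  [3,5] S\(PP\S)   <
    [3,4] "today" : PP
    [4,5] "built" : (S\(PP\S))\PP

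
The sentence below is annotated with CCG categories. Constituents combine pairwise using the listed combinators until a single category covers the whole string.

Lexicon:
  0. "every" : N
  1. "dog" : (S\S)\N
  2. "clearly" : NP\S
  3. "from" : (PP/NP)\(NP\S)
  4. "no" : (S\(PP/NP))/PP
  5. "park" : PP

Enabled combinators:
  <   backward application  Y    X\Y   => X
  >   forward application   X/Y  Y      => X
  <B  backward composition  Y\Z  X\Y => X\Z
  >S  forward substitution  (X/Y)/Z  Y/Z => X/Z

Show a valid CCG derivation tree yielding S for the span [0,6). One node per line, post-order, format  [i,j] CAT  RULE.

[0,6] S   <
  [0,4] PP/NP   <
    [0,3] NP\S   <B
      [0,2] S\S   <
        [0,1] "every" : N
        [1,2] "dog" : (S\S)\N
      [2,3] "clearly" : NP\S
    [3,4] "from" : (PP/NP)\(NP\S)
  [4,6] S\(PP/NP)   >
    [4,5] "no" : (S\(PP/NP))/PP
    [5,6] "park" : PP

[0,1] N  lex  "every"
[1,2] (S\S)\N  lex  "dog"
[0,2] S\S  <  k=1
[2,3] NP\S  lex  "clearly"
[0,3] NP\S  <B  k=2
[3,4] (PP/NP)\(NP\S)  lex  "from"
[0,4] PP/NP  <  k=3
[4,5] (S\(PP/NP))/PP  lex  "no"
[5,6] PP  lex  "park"
[4,6] S\(PP/NP)  >  k=5
[0,6] S  <  k=4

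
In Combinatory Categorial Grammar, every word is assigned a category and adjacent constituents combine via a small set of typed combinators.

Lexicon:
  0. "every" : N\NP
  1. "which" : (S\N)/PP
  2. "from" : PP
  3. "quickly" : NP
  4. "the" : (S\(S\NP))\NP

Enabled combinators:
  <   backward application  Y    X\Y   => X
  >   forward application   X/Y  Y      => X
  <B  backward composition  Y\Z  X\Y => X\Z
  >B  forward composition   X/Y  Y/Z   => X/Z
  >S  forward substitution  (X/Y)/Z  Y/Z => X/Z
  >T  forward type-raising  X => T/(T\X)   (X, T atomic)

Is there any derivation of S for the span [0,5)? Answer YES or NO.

YES

[0,5] S   <
  [0,3] S\NP   <B
    [0,1] "every" : N\NP
    [1,3] S\N   >
      [1,2] "which" : (S\N)/PP
      [2,3] "from" : PP
  [3,5] S\(S\NP)   <
    [3,4] "quickly" : NP
    [4,5] "the" : (S\(S\NP))\NP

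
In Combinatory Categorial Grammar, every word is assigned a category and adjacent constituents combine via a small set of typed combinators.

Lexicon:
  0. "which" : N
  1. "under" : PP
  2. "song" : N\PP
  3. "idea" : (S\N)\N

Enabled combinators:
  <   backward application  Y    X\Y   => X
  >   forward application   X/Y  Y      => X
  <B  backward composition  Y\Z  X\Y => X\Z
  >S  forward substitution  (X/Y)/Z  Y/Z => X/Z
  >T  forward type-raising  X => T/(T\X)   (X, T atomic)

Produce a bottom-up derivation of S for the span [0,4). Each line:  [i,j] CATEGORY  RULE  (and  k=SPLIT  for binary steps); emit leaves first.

[0,4] S   <
  [0,1] "which" : N
  [1,4] S\N   <
    [1,3] N   <
      [1,2] "under" : PP
      [2,3] "song" : N\PP
    [3,4] "idea" : (S\N)\N

[0,1] N  lex  "which"
[1,2] PP  lex  "under"
[2,3] N\PP  lex  "song"
[1,3] N  <  k=2
[3,4] (S\N)\N  lex  "idea"
[1,4] S\N  <  k=3
[0,4] S  <  k=1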